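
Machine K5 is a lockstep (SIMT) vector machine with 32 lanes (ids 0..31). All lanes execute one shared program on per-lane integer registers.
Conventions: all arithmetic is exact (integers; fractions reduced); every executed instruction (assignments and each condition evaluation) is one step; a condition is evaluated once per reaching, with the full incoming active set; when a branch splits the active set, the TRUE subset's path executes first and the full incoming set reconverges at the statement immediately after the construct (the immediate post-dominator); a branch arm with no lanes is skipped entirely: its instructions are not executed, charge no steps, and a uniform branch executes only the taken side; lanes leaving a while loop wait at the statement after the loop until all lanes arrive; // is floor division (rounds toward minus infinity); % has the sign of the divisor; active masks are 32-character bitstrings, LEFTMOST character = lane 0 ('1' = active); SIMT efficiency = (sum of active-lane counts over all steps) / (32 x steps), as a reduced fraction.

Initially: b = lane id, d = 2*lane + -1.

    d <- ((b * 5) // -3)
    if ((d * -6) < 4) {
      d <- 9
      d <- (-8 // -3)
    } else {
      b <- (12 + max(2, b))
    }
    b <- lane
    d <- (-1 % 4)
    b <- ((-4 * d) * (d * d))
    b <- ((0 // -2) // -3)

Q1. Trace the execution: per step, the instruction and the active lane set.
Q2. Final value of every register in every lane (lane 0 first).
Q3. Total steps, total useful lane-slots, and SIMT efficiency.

step 0: d <- ((b * 5) // -3)         11111111111111111111111111111111
step 1: eval ((d * -6) < 4)          11111111111111111111111111111111
step 2: d <- 9                       10000000000000000000000000000000
step 3: d <- (-8 // -3)              10000000000000000000000000000000
step 4: b <- (12 + max(2, b))        01111111111111111111111111111111
step 5: b <- lane                    11111111111111111111111111111111
step 6: d <- (-1 % 4)                11111111111111111111111111111111
step 7: b <- ((-4 * d) * (d * d))    11111111111111111111111111111111
step 8: b <- ((0 // -2) // -3)       11111111111111111111111111111111

Answer: 9 steps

b: 0,0,0,0,0,0,0,0,0,0,0,0,0,0,0,0,0,0,0,0,0,0,0,0,0,0,0,0,0,0,0,0
d: 3,3,3,3,3,3,3,3,3,3,3,3,3,3,3,3,3,3,3,3,3,3,3,3,3,3,3,3,3,3,3,3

steps = 9; useful = 225; efficiency = 225/288 = 25/32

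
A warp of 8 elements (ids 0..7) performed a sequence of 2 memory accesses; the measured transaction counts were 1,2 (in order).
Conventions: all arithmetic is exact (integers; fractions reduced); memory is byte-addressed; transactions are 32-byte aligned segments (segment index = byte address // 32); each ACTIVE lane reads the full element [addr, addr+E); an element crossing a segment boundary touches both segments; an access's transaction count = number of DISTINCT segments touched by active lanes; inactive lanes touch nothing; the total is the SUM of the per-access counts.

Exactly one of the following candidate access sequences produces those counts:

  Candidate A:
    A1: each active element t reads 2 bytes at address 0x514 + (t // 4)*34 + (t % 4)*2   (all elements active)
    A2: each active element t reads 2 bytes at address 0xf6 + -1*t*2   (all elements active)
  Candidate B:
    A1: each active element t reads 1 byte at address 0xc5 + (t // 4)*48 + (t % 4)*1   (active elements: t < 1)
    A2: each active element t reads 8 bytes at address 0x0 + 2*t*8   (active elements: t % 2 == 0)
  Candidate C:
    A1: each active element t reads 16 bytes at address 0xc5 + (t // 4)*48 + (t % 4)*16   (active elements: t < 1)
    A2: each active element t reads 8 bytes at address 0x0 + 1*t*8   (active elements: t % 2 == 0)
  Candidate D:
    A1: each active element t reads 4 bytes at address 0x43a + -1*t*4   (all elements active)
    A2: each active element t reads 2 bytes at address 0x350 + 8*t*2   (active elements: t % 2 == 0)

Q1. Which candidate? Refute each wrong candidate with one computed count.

A: A1 gives 2 transactions, not 1
B: A2 gives 4 transactions, not 2
D: A1 gives 2 transactions, not 1
C: all counts match (1,2)

Answer: C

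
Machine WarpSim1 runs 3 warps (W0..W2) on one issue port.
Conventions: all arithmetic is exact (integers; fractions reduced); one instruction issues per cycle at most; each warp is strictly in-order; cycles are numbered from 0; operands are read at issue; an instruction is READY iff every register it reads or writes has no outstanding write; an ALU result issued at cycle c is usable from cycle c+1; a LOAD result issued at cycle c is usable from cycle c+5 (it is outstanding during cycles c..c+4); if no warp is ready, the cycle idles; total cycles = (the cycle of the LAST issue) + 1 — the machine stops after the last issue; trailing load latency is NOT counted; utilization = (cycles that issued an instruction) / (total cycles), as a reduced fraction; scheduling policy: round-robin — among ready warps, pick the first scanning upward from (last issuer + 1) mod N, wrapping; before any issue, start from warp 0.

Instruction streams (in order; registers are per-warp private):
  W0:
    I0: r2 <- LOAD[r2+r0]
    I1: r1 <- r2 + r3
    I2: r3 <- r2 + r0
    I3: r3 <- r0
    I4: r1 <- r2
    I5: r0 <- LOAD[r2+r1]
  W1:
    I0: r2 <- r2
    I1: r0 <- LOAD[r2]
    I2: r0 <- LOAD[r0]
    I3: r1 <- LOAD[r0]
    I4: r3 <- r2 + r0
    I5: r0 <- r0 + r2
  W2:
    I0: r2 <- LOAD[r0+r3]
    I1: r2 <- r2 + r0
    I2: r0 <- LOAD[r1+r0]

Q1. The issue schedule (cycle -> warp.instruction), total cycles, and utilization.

cycle 0: W0.I0
cycle 1: W1.I0
cycle 2: W2.I0
cycle 3: W1.I1
cycle 4: idle
cycle 5: W0.I1
cycle 6: W0.I2
cycle 7: W2.I1
cycle 8: W0.I3
cycle 9: W1.I2
cycle 10: W2.I2
cycle 11: W0.I4
cycle 12: W0.I5
cycle 13: idle
cycle 14: W1.I3
cycle 15: W1.I4
cycle 16: W1.I5

Answer: 17 cycles, utilization 15/17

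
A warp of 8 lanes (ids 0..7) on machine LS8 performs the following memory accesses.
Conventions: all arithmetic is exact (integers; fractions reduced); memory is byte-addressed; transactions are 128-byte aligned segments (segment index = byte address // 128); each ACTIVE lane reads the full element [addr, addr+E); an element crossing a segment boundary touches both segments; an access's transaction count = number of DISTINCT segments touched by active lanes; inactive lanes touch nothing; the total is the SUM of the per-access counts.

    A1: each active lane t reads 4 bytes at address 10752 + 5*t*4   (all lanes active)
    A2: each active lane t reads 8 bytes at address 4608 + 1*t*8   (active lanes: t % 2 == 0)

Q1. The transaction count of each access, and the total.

A1: 2 transactions
A2: 1 transaction

Answer: 2,1; total 3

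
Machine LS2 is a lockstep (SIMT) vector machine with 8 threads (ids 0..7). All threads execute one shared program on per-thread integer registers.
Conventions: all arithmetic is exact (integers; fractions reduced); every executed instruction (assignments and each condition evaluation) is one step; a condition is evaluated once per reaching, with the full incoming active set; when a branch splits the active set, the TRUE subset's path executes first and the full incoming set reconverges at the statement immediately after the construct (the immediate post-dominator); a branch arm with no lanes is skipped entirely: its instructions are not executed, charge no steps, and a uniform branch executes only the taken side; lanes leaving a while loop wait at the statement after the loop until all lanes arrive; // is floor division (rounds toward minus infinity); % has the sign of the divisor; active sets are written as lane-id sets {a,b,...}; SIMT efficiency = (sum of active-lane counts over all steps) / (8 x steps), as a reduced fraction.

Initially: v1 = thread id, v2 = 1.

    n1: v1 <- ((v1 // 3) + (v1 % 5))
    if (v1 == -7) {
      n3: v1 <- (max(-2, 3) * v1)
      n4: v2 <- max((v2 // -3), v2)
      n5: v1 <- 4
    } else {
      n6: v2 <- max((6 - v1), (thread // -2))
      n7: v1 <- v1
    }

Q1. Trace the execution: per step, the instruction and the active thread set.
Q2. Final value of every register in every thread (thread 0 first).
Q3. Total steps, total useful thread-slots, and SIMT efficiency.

step 0: v1 <- ((v1 // 3) + (v1 % 5)) {0,1,2,3,4,5,6,7}
step 1: eval (v1 == -7)              {0,1,2,3,4,5,6,7}
step 2: v2 <- max((6 - v1), (thread // -2)) {0,1,2,3,4,5,6,7}
step 3: v1 <- v1                     {0,1,2,3,4,5,6,7}

Answer: 4 steps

v1: 0,1,2,4,5,1,3,4
v2: 6,5,4,2,1,5,3,2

steps = 4; useful = 32; efficiency = 32/32 = 1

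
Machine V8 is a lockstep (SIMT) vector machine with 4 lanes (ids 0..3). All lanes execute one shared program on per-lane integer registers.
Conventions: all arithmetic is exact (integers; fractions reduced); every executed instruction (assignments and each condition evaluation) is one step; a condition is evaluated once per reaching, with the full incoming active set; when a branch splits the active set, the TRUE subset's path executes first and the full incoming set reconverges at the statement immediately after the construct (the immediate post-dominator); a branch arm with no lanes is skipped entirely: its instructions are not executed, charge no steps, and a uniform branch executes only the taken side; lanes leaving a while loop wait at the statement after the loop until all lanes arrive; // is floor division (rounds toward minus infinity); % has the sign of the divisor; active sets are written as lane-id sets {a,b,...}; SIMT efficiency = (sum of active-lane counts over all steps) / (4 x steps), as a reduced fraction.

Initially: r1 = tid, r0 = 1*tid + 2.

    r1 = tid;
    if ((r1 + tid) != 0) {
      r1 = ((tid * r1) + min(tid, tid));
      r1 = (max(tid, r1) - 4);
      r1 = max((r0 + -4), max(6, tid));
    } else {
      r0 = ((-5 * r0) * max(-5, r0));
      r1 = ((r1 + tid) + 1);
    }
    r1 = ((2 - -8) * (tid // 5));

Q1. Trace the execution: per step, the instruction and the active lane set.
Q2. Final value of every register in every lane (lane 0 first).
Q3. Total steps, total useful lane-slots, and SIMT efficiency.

step 0: r1 <- tid                    {0,1,2,3}
step 1: eval ((r1 + tid) != 0)       {0,1,2,3}
step 2: r1 <- ((tid * r1) + min(tid, tid)) {1,2,3}
step 3: r1 <- (max(tid, r1) - 4)     {1,2,3}
step 4: r1 <- max((r0 + -4), max(6, tid)) {1,2,3}
step 5: r0 <- ((-5 * r0) * max(-5, r0)) {0}
step 6: r1 <- ((r1 + tid) + 1)       {0}
step 7: r1 <- ((2 - -8) * (tid // 5)) {0,1,2,3}

Answer: 8 steps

r1: 0,0,0,0
r0: -20,3,4,5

steps = 8; useful = 23; efficiency = 23/32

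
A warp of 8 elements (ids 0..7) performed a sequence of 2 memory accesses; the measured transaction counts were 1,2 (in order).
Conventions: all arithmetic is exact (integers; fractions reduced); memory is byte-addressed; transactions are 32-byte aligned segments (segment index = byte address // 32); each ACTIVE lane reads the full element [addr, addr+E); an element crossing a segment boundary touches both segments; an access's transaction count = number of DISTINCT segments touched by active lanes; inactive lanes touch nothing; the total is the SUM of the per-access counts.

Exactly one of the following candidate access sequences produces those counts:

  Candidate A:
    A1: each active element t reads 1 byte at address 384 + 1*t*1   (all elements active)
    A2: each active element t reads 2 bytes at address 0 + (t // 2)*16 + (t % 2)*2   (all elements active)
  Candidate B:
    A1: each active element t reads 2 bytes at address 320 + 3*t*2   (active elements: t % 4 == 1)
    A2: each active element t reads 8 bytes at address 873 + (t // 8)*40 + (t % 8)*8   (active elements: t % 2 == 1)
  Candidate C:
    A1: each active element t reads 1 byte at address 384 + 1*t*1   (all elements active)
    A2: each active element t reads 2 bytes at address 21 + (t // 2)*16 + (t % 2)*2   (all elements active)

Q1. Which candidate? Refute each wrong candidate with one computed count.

B: A2 gives 3 transactions, not 2
C: A2 gives 3 transactions, not 2
A: all counts match (1,2)

Answer: A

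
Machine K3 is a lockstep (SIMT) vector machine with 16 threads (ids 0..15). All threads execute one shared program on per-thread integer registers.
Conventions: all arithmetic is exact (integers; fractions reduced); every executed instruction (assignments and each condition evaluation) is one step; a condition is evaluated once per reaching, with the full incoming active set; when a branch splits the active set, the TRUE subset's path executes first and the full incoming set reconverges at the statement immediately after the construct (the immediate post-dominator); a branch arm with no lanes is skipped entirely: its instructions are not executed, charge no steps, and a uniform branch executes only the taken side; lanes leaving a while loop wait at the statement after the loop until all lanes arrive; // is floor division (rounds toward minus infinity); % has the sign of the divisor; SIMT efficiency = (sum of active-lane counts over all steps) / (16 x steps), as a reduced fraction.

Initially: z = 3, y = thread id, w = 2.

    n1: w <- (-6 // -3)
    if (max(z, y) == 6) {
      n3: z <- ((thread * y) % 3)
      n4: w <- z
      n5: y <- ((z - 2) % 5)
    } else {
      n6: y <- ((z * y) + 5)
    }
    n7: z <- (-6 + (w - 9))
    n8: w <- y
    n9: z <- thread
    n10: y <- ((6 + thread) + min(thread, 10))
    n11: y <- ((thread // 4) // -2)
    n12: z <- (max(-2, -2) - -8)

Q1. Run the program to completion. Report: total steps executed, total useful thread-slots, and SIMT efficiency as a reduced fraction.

Answer: 12 steps, 146 useful, 73/96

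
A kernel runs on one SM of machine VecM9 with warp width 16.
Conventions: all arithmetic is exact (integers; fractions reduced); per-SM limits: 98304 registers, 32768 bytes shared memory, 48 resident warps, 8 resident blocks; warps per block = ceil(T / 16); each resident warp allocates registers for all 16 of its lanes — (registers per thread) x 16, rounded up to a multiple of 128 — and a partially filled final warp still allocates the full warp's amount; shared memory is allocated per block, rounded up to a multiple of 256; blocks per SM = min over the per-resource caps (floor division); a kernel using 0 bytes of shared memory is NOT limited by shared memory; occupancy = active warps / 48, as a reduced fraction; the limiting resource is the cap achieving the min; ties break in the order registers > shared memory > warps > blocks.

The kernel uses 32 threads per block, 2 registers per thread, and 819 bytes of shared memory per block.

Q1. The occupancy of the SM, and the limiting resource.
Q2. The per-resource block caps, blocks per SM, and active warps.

Answer: occupancy 1/3, limited by blocks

registers: 384 blocks
shared memory: 32 blocks
warps: 24 blocks
blocks: 8 blocks

Answer: 8 blocks, 16 active warps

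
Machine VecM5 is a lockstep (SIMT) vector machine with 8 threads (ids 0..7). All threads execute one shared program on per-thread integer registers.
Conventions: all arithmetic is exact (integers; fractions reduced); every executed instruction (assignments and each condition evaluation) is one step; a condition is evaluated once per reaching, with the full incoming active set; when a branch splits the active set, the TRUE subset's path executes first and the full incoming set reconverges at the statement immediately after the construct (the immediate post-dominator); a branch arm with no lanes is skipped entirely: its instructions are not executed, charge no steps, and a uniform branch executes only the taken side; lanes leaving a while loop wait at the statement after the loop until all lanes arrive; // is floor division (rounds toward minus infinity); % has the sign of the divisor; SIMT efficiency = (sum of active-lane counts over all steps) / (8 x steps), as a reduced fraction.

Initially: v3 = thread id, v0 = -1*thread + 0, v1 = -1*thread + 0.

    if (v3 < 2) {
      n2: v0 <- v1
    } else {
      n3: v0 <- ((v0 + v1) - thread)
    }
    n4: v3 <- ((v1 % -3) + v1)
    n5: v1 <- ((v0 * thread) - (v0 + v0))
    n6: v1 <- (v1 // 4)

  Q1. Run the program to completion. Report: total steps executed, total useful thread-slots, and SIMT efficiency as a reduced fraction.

Answer: 6 steps, 40 useful, 5/6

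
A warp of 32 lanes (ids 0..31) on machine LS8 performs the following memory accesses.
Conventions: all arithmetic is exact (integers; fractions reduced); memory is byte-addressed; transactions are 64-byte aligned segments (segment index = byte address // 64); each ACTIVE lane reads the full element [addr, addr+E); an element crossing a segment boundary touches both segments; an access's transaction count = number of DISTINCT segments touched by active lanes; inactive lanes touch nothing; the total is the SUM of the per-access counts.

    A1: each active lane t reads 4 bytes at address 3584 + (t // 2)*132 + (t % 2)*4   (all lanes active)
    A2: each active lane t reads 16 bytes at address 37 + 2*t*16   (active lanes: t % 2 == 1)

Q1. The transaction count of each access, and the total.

A1: 17 transactions
A2: 16 transactions

Answer: 17,16; total 33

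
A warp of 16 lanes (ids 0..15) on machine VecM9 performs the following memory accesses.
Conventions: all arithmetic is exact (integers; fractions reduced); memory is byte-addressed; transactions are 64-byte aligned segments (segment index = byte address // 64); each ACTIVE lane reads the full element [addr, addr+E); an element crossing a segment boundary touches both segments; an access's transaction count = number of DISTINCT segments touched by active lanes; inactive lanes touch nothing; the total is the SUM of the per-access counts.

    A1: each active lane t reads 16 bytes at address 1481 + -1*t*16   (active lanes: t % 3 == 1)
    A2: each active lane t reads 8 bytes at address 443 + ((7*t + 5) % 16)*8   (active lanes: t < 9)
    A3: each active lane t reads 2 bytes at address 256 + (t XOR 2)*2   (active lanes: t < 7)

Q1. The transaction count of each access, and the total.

A1: 5 transactions
A2: 2 transactions
A3: 1 transaction

Answer: 5,2,1; total 8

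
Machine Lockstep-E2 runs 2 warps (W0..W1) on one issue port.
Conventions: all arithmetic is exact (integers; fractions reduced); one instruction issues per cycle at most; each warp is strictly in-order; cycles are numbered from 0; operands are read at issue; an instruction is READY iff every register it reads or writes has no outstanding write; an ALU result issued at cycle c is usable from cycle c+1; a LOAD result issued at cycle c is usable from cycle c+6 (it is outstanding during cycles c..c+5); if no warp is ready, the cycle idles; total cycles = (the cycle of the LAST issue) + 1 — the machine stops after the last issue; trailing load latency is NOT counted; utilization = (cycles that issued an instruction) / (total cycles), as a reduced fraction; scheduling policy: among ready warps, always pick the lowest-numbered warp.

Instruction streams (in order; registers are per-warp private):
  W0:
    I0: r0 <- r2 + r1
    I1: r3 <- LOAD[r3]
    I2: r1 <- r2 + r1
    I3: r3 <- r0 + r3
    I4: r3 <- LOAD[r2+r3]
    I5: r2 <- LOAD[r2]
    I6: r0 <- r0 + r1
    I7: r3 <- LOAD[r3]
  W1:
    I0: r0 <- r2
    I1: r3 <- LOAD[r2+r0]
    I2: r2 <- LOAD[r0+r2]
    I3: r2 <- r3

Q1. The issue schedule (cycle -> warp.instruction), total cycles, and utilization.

cycle 0: W0.I0
cycle 1: W0.I1
cycle 2: W0.I2
cycle 3: W1.I0
cycle 4: W1.I1
cycle 5: W1.I2
cycle 6: idle
cycle 7: W0.I3
cycle 8: W0.I4
cycle 9: W0.I5
cycle 10: W0.I6
cycle 11: W1.I3
cycle 12: idle
cycle 13: idle
cycle 14: W0.I7

Answer: 15 cycles, utilization 4/5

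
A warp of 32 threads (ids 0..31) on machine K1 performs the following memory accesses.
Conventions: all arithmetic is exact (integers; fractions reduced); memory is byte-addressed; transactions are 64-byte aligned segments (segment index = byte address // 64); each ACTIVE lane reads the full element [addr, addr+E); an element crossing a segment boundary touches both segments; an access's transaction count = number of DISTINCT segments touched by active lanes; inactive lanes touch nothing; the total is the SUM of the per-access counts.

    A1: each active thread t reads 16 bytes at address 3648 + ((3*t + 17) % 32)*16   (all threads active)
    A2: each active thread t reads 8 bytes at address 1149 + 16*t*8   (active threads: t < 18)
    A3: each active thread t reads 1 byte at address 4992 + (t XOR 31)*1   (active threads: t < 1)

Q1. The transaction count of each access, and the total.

A1: 8 transactions
A2: 36 transactions
A3: 1 transaction

Answer: 8,36,1; total 45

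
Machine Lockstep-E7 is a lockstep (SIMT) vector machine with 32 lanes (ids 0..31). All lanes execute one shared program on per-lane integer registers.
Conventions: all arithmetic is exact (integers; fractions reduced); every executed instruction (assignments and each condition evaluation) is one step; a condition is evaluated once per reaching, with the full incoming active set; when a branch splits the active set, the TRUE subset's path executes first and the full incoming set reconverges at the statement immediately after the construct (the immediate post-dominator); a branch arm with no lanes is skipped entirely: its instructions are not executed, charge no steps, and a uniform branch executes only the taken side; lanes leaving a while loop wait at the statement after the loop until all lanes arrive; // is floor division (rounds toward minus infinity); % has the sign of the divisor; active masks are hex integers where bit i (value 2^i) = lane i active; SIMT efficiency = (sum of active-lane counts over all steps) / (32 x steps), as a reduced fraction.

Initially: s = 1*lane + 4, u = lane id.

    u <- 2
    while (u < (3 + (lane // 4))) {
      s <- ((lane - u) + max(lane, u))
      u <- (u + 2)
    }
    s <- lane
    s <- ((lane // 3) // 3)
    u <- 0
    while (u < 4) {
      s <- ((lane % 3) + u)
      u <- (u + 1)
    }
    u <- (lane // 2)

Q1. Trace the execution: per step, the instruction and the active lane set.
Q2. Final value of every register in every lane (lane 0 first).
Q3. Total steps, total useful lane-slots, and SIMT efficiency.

step 0: u <- 2                       0xffffffff
step 1: eval (u < (3 + (lane // 4))) 0xffffffff
step 2: s <- ((lane - u) + max(lane, u)) 0xffffffff
step 3: u <- (u + 2)                 0xffffffff
step 4: eval (u < (3 + (lane // 4))) 0xffffffff
step 5: s <- ((lane - u) + max(lane, u)) 0xffffff00
step 6: u <- (u + 2)                 0xffffff00
step 7: eval (u < (3 + (lane // 4))) 0xffffff00
step 8: s <- ((lane - u) + max(lane, u)) 0xffff0000
step 9: u <- (u + 2)                 0xffff0000
step 10: eval (u < (3 + (lane // 4))) 0xffff0000
step 11: s <- ((lane - u) + max(lane, u)) 0xff000000
step 12: u <- (u + 2)                 0xff000000
step 13: eval (u < (3 + (lane // 4))) 0xff000000
step 14: s <- lane                    0xffffffff
step 15: s <- ((lane // 3) // 3)      0xffffffff
step 16: u <- 0                       0xffffffff
step 17: eval (u < 4)                 0xffffffff
step 18: s <- ((lane % 3) + u)        0xffffffff
step 19: u <- (u + 1)                 0xffffffff
step 20: eval (u < 4)                 0xffffffff
step 21: s <- ((lane % 3) + u)        0xffffffff
step 22: u <- (u + 1)                 0xffffffff
step 23: eval (u < 4)                 0xffffffff
step 24: s <- ((lane % 3) + u)        0xffffffff
step 25: u <- (u + 1)                 0xffffffff
step 26: eval (u < 4)                 0xffffffff
step 27: s <- ((lane % 3) + u)        0xffffffff
step 28: u <- (u + 1)                 0xffffffff
step 29: eval (u < 4)                 0xffffffff
step 30: u <- (lane // 2)             0xffffffff

Answer: 31 steps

s: 3,4,5,3,4,5,3,4,5,3,4,5,3,4,5,3,4,5,3,4,5,3,4,5,3,4,5,3,4,5,3,4
u: 0,0,1,1,2,2,3,3,4,4,5,5,6,6,7,7,8,8,9,9,10,10,11,11,12,12,13,13,14,14,15,15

steps = 31; useful = 848; efficiency = 848/992 = 53/62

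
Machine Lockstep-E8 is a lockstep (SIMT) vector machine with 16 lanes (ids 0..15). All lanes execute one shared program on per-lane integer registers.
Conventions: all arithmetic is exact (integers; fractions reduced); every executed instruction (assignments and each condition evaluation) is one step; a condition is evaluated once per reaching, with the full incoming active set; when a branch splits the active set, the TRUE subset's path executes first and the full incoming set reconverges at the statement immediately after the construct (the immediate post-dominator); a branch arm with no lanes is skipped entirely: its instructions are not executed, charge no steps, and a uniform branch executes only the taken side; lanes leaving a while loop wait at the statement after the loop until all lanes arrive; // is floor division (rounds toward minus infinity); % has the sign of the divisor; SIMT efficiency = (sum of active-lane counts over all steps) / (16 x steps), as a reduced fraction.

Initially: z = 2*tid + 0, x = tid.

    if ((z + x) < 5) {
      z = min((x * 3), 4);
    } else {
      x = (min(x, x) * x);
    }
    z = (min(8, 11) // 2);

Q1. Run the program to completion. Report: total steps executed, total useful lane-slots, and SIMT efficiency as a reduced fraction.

Answer: 4 steps, 48 useful, 3/4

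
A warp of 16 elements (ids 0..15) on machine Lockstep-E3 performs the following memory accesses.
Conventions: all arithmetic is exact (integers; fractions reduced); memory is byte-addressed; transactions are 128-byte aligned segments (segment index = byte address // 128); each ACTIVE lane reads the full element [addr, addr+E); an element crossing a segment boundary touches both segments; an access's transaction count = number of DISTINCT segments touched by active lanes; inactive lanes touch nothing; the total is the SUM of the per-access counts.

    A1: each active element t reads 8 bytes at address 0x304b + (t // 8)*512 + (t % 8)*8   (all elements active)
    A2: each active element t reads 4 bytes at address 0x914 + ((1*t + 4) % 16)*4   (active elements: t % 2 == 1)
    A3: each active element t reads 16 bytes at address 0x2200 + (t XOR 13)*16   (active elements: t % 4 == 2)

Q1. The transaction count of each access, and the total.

A1: 4 transactions
A2: 1 transaction
A3: 2 transactions

Answer: 4,1,2; total 7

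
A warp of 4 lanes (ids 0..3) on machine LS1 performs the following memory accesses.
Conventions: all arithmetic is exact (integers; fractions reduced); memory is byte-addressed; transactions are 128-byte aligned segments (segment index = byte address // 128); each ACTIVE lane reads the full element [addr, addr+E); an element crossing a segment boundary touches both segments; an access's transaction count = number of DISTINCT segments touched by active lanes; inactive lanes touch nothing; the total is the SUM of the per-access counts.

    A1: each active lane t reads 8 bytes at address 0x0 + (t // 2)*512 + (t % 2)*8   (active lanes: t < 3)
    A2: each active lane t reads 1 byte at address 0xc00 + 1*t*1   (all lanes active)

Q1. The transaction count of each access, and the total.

A1: 2 transactions
A2: 1 transaction

Answer: 2,1; total 3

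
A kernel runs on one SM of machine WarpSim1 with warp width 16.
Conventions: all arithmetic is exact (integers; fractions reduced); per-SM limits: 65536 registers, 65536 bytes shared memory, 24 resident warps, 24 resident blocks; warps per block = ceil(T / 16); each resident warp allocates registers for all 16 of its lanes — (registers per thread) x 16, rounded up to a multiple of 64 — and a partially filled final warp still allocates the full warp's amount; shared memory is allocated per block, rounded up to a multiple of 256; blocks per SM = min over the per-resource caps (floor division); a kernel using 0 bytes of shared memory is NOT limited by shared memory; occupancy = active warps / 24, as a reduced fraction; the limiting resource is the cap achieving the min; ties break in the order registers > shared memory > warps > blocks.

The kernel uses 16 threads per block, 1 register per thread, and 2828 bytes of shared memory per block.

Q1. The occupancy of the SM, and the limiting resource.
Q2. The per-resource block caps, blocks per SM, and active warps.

Answer: occupancy 7/8, limited by shared memory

registers: 1024 blocks
shared memory: 21 blocks
warps: 24 blocks
blocks: 24 blocks

Answer: 21 blocks, 21 active warps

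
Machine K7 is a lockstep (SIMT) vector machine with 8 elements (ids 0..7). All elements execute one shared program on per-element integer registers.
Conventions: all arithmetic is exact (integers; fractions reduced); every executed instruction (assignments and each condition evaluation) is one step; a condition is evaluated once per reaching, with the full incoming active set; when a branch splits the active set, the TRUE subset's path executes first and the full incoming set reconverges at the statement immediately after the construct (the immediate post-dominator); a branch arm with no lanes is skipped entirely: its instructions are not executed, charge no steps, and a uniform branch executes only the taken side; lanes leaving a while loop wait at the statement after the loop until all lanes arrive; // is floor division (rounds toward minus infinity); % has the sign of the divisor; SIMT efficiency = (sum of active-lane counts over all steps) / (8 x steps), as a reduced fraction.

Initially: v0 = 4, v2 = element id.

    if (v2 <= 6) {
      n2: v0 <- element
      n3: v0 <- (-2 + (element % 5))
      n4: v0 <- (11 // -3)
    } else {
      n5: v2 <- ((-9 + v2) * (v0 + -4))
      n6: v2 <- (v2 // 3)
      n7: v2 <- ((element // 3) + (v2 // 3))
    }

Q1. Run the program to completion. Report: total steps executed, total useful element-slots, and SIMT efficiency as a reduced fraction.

Answer: 7 steps, 32 useful, 4/7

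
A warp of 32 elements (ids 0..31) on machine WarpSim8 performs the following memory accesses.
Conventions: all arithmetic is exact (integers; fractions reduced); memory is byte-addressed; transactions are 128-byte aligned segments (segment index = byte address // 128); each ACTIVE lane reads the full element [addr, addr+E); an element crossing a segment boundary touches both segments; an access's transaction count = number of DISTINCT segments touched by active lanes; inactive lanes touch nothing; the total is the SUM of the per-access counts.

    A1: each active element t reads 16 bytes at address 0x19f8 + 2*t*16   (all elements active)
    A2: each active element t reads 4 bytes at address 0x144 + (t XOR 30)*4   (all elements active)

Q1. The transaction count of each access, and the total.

A1: 9 transactions
A2: 2 transactions

Answer: 9,2; total 11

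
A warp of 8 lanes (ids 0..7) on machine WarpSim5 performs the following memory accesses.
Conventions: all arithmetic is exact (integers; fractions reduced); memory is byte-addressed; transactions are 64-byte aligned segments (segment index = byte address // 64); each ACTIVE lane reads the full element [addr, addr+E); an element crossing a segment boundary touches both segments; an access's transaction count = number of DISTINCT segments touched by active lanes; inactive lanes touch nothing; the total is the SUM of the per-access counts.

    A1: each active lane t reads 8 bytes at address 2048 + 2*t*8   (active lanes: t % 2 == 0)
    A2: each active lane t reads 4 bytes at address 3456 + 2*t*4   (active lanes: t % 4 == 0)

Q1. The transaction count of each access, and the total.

A1: 2 transactions
A2: 1 transaction

Answer: 2,1; total 3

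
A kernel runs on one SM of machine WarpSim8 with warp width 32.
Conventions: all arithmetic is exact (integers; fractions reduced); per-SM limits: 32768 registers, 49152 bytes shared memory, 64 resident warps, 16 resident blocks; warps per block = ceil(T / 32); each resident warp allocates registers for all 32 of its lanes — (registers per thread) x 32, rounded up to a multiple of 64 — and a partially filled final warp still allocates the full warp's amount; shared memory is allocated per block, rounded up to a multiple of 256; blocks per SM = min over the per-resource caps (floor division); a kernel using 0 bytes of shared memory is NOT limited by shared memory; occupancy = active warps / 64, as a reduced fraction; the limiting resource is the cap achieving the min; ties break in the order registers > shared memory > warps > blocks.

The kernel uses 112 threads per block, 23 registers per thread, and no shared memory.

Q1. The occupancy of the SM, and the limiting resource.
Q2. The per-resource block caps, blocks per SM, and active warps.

Answer: occupancy 5/8, limited by registers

registers: 10 blocks
shared memory: no limit (kernel uses none)
warps: 16 blocks
blocks: 16 blocks

Answer: 10 blocks, 40 active warps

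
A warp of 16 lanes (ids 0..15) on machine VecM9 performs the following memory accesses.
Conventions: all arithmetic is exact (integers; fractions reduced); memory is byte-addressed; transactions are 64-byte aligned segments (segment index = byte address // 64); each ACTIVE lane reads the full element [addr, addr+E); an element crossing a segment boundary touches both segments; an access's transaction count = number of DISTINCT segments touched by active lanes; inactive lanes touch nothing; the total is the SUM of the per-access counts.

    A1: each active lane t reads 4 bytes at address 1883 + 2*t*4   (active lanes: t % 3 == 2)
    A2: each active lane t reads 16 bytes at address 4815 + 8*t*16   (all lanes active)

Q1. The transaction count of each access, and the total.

A1: 3 transactions
A2: 16 transactions

Answer: 3,16; total 19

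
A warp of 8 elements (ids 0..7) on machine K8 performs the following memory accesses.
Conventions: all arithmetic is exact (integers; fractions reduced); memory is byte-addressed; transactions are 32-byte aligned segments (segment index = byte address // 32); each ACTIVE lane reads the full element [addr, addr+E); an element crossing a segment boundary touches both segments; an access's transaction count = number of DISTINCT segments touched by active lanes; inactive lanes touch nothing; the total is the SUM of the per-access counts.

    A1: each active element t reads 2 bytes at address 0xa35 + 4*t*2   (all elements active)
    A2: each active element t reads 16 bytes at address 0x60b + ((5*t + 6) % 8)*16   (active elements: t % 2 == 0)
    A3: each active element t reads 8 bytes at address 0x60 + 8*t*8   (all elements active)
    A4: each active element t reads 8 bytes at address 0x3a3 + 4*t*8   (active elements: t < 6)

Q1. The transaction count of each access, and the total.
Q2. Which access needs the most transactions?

A1: 3 transactions
A2: 4 transactions
A3: 8 transactions
A4: 6 transactions

Answer: 3,4,8,6; total 21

Answer: A3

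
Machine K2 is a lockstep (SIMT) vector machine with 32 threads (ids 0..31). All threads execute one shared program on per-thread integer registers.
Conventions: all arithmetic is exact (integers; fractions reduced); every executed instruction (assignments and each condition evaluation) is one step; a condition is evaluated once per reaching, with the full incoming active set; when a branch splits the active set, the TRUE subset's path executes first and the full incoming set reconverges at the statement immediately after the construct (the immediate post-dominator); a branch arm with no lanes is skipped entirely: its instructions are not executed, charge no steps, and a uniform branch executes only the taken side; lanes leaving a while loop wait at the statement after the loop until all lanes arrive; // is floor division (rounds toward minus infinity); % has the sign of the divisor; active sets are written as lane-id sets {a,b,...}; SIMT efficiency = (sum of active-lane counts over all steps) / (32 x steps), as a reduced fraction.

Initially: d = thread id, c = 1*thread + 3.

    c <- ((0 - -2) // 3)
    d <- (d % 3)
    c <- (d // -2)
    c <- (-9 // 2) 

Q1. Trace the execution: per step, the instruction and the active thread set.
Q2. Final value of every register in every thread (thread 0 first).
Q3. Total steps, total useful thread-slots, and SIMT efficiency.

step 0: c <- ((0 - -2) // 3)         {0,1,2,3,4,5,6,7,8,9,10,11,12,13,14,15,16,17,18,19,20,21,22,23,24,25,26,27,28,29,30,31}
step 1: d <- (d % 3)                 {0,1,2,3,4,5,6,7,8,9,10,11,12,13,14,15,16,17,18,19,20,21,22,23,24,25,26,27,28,29,30,31}
step 2: c <- (d // -2)               {0,1,2,3,4,5,6,7,8,9,10,11,12,13,14,15,16,17,18,19,20,21,22,23,24,25,26,27,28,29,30,31}
step 3: c <- (-9 // 2)               {0,1,2,3,4,5,6,7,8,9,10,11,12,13,14,15,16,17,18,19,20,21,22,23,24,25,26,27,28,29,30,31}

Answer: 4 steps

d: 0,1,2,0,1,2,0,1,2,0,1,2,0,1,2,0,1,2,0,1,2,0,1,2,0,1,2,0,1,2,0,1
c: -5,-5,-5,-5,-5,-5,-5,-5,-5,-5,-5,-5,-5,-5,-5,-5,-5,-5,-5,-5,-5,-5,-5,-5,-5,-5,-5,-5,-5,-5,-5,-5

steps = 4; useful = 128; efficiency = 128/128 = 1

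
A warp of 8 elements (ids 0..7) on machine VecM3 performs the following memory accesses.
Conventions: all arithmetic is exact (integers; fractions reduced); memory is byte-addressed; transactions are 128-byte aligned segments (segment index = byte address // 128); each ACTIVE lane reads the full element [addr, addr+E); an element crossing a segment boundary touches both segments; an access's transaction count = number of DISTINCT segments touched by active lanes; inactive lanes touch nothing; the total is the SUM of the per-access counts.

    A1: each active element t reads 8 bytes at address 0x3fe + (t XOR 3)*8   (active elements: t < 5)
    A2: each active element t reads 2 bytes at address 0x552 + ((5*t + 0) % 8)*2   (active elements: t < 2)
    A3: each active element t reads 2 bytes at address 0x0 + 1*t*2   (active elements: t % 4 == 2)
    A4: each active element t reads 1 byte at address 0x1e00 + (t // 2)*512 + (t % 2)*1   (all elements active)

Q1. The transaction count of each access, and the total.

A1: 2 transactions
A2: 1 transaction
A3: 1 transaction
A4: 4 transactions

Answer: 2,1,1,4; total 8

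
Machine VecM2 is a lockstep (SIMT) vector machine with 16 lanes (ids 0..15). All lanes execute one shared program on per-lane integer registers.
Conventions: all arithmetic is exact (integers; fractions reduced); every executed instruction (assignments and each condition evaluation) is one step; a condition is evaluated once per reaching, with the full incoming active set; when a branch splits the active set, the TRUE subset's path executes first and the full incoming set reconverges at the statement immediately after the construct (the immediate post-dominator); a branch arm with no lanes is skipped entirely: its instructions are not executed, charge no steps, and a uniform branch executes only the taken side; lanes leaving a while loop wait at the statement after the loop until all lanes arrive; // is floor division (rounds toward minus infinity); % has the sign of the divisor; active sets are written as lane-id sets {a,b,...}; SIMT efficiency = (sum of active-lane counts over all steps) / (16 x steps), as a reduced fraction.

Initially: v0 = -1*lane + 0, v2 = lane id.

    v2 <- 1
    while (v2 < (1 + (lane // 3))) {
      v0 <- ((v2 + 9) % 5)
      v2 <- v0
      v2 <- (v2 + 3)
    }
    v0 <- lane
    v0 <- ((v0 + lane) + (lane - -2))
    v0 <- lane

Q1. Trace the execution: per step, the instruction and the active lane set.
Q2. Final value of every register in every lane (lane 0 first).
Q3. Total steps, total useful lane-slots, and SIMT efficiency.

step 0: v2 <- 1                      {0,1,2,3,4,5,6,7,8,9,10,11,12,13,14,15}
step 1: eval (v2 < (1 + (lane // 3))) {0,1,2,3,4,5,6,7,8,9,10,11,12,13,14,15}
step 2: v0 <- ((v2 + 9) % 5)         {3,4,5,6,7,8,9,10,11,12,13,14,15}
step 3: v2 <- v0                     {3,4,5,6,7,8,9,10,11,12,13,14,15}
step 4: v2 <- (v2 + 3)               {3,4,5,6,7,8,9,10,11,12,13,14,15}
step 5: eval (v2 < (1 + (lane // 3))) {3,4,5,6,7,8,9,10,11,12,13,14,15}
step 6: v0 <- ((v2 + 9) % 5)         {9,10,11,12,13,14,15}
step 7: v2 <- v0                     {9,10,11,12,13,14,15}
step 8: v2 <- (v2 + 3)               {9,10,11,12,13,14,15}
step 9: eval (v2 < (1 + (lane // 3))) {9,10,11,12,13,14,15}
step 10: v0 <- ((v2 + 9) % 5)         {15}
step 11: v2 <- v0                     {15}
step 12: v2 <- (v2 + 3)               {15}
step 13: eval (v2 < (1 + (lane // 3))) {15}
step 14: v0 <- lane                   {0,1,2,3,4,5,6,7,8,9,10,11,12,13,14,15}
step 15: v0 <- ((v0 + lane) + (lane - -2)) {0,1,2,3,4,5,6,7,8,9,10,11,12,13,14,15}
step 16: v0 <- lane                   {0,1,2,3,4,5,6,7,8,9,10,11,12,13,14,15}

Answer: 17 steps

v0: 0,1,2,3,4,5,6,7,8,9,10,11,12,13,14,15
v2: 1,1,1,3,3,3,3,3,3,5,5,5,5,5,5,7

steps = 17; useful = 164; efficiency = 164/272 = 41/68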